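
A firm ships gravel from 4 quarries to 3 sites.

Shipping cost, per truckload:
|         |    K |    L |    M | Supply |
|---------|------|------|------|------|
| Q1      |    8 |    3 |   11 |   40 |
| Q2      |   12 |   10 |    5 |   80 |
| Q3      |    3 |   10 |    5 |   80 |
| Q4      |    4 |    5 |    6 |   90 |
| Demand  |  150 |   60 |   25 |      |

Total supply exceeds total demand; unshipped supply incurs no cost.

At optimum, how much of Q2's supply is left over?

An optimal plan:
  Q1–L: 40 × 3 = 120
  Q2–M: 25 × 5 = 125
  Q3–K: 80 × 3 = 240
  Q4–K: 70 × 4 = 280
  Q4–L: 20 × 5 = 100
Total cost = 865.
Q2 ships 25 of its 80, leaving 55.

55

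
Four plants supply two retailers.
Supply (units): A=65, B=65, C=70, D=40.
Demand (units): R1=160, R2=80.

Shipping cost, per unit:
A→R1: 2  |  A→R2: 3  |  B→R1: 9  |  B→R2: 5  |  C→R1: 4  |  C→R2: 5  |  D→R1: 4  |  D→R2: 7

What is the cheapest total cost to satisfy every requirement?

910

A cheapest plan:
  A→R1: 65 × 2 = 130
  B→R2: 65 × 5 = 325
  C→R1: 55 × 4 = 220
  C→R2: 15 × 5 = 75
  D→R1: 40 × 4 = 160
Total = 130 + 325 + 220 + 75 + 160 = 910.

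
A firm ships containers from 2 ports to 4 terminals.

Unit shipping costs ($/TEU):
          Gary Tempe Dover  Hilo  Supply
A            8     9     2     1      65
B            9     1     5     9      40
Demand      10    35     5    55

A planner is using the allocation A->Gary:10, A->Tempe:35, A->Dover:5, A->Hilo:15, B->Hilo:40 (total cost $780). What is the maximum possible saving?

Current plan cost = 10·8 + 35·9 + 5·2 + 15·1 + 40·9 = $780.
Optimal plan:
  A to Gary: 5 TEU
  A to Dover: 5 TEU
  A to Hilo: 55 TEU
  B to Gary: 5 TEU
  B to Tempe: 35 TEU
Optimal cost = $185.
Saving = 780 − 185 = $595.

595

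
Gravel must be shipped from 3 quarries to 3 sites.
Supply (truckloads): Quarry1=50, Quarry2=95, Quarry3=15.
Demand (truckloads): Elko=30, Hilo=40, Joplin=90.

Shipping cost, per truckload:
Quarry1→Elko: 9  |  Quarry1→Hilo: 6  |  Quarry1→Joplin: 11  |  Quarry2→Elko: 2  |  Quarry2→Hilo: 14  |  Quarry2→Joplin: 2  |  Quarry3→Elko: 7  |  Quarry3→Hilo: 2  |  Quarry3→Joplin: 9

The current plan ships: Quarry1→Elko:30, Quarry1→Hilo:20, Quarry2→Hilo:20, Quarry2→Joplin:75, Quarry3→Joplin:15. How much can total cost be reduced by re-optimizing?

Current plan cost = 30·9 + 20·6 + 20·14 + 75·2 + 15·9 = 955.
Optimal plan:
  Quarry1->Elko: 25 × 9 = 225
  Quarry1->Hilo: 25 × 6 = 150
  Quarry2->Elko: 5 × 2 = 10
  Quarry2->Joplin: 90 × 2 = 180
  Quarry3->Hilo: 15 × 2 = 30
Optimal cost = 595.
Saving = 955 − 595 = 360.

360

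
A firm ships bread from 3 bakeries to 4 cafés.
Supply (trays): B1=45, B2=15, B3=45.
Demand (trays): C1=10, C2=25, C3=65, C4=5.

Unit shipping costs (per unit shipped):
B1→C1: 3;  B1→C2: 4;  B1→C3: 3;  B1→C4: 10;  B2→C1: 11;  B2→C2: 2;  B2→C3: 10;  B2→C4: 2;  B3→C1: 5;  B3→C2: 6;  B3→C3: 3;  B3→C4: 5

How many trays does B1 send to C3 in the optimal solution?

The minimum-cost plan:
  B1→C1: 10 trays
  B1→C2: 15 trays
  B1→C3: 20 trays
  B2→C2: 10 trays
  B2→C4: 5 trays
  B3→C3: 45 trays
Total cost = 315.
So B1→C3 carries 20 trays.

20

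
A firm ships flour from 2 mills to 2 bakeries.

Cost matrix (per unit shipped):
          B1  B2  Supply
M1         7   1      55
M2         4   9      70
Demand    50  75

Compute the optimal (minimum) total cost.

435

One minimum-cost allocation:
  M1 to B2: 55 × 1 = 55
  M2 to B1: 50 × 4 = 200
  M2 to B2: 20 × 9 = 180
Total = 55 + 200 + 180 = 435.
(Supply check: M1 ships 55; M2 ships 70.)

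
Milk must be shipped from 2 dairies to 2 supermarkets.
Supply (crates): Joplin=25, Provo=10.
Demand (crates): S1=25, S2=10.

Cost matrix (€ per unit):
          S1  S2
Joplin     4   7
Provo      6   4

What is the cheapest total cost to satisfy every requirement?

140

Optimal allocation:
  Joplin->S1: 25 crates
  Provo->S2: 10 crates
Total cost = €140.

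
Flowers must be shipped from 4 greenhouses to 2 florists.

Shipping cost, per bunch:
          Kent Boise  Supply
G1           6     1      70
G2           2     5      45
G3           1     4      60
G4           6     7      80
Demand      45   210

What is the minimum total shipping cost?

A cheapest plan:
  G1->Boise: 70 bunches
  G2->Boise: 45 bunches
  G3->Kent: 45 bunches
  G3->Boise: 15 bunches
  G4->Boise: 80 bunches
Total cost = 960.

960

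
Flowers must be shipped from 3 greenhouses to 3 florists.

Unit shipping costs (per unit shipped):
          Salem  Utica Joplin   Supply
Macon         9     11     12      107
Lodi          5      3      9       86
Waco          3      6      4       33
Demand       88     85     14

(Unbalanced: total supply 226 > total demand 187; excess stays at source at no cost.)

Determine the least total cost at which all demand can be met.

985

Optimal allocation:
  Macon to Salem: 68 × 9 = 612
  Lodi to Salem: 1 × 5 = 5
  Lodi to Utica: 85 × 3 = 255
  Waco to Salem: 19 × 3 = 57
  Waco to Joplin: 14 × 4 = 56
Total = 612 + 5 + 255 + 57 + 56 = 985.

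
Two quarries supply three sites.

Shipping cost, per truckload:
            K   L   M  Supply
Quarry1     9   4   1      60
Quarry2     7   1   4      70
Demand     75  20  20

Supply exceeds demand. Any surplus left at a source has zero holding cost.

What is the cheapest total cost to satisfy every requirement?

615

An optimal shipping plan:
  Quarry1→K: 25 × 9 = 225
  Quarry1→M: 20 × 1 = 20
  Quarry2→K: 50 × 7 = 350
  Quarry2→L: 20 × 1 = 20
Total = 225 + 20 + 350 + 20 = 615.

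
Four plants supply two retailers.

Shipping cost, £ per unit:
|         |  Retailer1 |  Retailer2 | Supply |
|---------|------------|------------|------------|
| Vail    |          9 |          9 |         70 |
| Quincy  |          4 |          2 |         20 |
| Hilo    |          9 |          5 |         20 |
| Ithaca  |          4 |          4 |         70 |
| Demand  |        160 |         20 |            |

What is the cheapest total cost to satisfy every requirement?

A cheapest plan:
  Vail→Retailer1: 70 units
  Quincy→Retailer1: 20 units
  Hilo→Retailer2: 20 units
  Ithaca→Retailer1: 70 units
Total cost = £1090.

1090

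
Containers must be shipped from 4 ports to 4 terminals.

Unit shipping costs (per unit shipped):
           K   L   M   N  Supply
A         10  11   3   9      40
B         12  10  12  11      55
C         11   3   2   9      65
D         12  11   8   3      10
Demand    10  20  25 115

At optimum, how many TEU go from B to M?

Optimal shipments:
  A->K: 10 × 10 = 100
  A->N: 30 × 9 = 270
  B->N: 55 × 11 = 605
  C->L: 20 × 3 = 60
  C->M: 25 × 2 = 50
  C->N: 20 × 9 = 180
  D->N: 10 × 3 = 30
Total cost = 1295.
The route B→M is not used.

0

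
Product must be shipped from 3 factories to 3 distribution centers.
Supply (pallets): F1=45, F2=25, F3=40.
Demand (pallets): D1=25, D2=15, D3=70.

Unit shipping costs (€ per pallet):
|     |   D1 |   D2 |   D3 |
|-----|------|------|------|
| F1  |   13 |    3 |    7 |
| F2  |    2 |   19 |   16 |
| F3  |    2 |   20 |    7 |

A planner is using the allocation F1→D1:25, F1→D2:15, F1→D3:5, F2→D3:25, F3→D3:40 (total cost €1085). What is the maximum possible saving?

500

Current plan cost = 25·13 + 15·3 + 5·7 + 25·16 + 40·7 = €1085.
Optimal plan:
  F1–D2: 15 × €3 = €45
  F1–D3: 30 × €7 = €210
  F2–D1: 25 × €2 = €50
  F3–D3: 40 × €7 = €280
Optimal cost = €585.
Saving = 1085 − 585 = €500.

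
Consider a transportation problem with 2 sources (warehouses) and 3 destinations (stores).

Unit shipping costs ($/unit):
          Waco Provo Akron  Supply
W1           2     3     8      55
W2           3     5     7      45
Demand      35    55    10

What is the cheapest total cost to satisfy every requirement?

340

Optimal allocation:
  W1–Provo: 55 × $3 = $165
  W2–Waco: 35 × $3 = $105
  W2–Akron: 10 × $7 = $70
Total = 165 + 105 + 70 = $340.
(Supply check: W1 ships 55; W2 ships 45.)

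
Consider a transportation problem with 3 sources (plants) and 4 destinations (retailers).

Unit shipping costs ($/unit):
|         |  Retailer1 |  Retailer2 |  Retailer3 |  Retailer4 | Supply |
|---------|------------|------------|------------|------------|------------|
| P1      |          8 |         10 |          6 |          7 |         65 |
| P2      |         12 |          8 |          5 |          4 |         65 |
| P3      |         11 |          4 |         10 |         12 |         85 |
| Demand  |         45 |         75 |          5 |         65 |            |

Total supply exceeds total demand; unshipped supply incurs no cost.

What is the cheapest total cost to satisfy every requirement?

950

One minimum-cost allocation:
  P1 to Retailer1: 45 × $8 = $360
  P1 to Retailer3: 5 × $6 = $30
  P2 to Retailer4: 65 × $4 = $260
  P3 to Retailer2: 75 × $4 = $300
Total = 360 + 30 + 260 + 300 = $950.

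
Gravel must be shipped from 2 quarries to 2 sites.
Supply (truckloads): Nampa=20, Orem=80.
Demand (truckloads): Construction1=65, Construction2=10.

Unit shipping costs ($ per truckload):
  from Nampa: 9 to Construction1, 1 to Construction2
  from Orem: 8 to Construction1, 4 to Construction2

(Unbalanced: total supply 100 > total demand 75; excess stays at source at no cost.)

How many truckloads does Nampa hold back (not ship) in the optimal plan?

An optimal plan:
  Nampa→Construction2: 10 × $1 = $10
  Orem→Construction1: 65 × $8 = $520
Total cost = $530.
Nampa ships 10 of its 20, leaving 10.

10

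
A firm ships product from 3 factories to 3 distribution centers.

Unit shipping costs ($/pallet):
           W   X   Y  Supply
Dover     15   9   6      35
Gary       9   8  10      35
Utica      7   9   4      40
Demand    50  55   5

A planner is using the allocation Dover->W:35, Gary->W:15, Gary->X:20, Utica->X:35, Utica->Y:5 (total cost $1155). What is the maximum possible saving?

285

Current plan cost = 35·15 + 15·9 + 20·8 + 35·9 + 5·4 = $1155.
Optimal plan:
  Dover→X: 30 × $9 = $270
  Dover→Y: 5 × $6 = $30
  Gary→W: 10 × $9 = $90
  Gary→X: 25 × $8 = $200
  Utica→W: 40 × $7 = $280
Optimal cost = $870.
Saving = 1155 − 870 = $285.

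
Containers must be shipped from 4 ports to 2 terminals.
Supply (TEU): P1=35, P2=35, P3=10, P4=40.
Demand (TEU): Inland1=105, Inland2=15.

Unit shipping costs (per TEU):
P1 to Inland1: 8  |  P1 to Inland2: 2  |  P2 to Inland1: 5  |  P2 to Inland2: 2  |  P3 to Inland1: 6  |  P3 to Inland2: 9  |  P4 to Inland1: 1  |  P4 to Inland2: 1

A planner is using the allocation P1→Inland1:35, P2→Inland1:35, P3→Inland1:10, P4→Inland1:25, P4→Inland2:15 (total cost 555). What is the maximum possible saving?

Current plan cost = 35·8 + 35·5 + 10·6 + 25·1 + 15·1 = 555.
Optimal plan:
  P1 to Inland1: 20 × 8 = 160
  P1 to Inland2: 15 × 2 = 30
  P2 to Inland1: 35 × 5 = 175
  P3 to Inland1: 10 × 6 = 60
  P4 to Inland1: 40 × 1 = 40
Optimal cost = 465.
Saving = 555 − 465 = 90.

90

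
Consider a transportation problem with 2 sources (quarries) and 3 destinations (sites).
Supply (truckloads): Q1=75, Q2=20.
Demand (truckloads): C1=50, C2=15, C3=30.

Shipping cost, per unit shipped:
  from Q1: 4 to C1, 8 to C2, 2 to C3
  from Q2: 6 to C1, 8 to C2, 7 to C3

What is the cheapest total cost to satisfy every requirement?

One minimum-cost allocation:
  Q1->C1: 45 × 4 = 180
  Q1->C3: 30 × 2 = 60
  Q2->C1: 5 × 6 = 30
  Q2->C2: 15 × 8 = 120
Total = 180 + 60 + 30 + 120 = 390.
(Supply check: Q1 ships 75; Q2 ships 20.)

390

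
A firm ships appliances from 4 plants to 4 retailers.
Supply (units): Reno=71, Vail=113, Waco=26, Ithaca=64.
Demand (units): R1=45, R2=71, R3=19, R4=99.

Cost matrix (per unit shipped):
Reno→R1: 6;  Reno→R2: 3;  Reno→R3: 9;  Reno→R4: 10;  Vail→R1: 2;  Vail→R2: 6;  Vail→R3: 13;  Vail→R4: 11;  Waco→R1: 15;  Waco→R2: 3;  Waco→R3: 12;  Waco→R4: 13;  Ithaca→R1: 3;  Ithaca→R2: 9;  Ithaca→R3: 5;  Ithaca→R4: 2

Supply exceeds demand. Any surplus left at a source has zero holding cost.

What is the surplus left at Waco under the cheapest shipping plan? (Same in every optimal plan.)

An optimal plan:
  Reno->R2: 45 × 3 = 135
  Reno->R3: 19 × 9 = 171
  Reno->R4: 7 × 10 = 70
  Vail->R1: 45 × 2 = 90
  Vail->R4: 28 × 11 = 308
  Waco->R2: 26 × 3 = 78
  Ithaca->R4: 64 × 2 = 128
Total cost = 980.
Waco ships 26 of its 26, leaving 0.

0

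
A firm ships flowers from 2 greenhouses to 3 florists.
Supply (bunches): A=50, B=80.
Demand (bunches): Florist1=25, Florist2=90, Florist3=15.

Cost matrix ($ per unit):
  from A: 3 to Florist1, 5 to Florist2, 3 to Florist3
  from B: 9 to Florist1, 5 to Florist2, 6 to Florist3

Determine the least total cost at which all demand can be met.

Optimal allocation:
  A–Florist1: 25 × $3 = $75
  A–Florist2: 10 × $5 = $50
  A–Florist3: 15 × $3 = $45
  B–Florist2: 80 × $5 = $400
Total = 75 + 50 + 45 + 400 = $570.

570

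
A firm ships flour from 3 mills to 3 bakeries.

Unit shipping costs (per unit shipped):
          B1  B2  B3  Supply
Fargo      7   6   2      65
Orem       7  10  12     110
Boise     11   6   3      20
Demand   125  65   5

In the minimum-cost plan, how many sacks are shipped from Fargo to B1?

Solving gives:
  Fargo->B1: 15 × 7 = 105
  Fargo->B2: 45 × 6 = 270
  Fargo->B3: 5 × 2 = 10
  Orem->B1: 110 × 7 = 770
  Boise->B2: 20 × 6 = 120
Total cost = 1275.
So Fargo→B1 carries 15 sacks.

15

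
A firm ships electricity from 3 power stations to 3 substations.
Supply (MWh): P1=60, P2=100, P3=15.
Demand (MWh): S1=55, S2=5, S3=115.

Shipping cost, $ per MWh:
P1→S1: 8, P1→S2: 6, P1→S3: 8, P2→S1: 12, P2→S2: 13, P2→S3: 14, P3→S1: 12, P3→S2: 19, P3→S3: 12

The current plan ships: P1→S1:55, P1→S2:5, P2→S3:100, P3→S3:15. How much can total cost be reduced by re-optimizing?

Current plan cost = 55·8 + 5·6 + 100·14 + 15·12 = $2050.
Optimal plan:
  P1->S2: 5 × $6 = $30
  P1->S3: 55 × $8 = $440
  P2->S1: 55 × $12 = $660
  P2->S3: 45 × $14 = $630
  P3->S3: 15 × $12 = $180
Optimal cost = $1940.
Saving = 2050 − 1940 = $110.

110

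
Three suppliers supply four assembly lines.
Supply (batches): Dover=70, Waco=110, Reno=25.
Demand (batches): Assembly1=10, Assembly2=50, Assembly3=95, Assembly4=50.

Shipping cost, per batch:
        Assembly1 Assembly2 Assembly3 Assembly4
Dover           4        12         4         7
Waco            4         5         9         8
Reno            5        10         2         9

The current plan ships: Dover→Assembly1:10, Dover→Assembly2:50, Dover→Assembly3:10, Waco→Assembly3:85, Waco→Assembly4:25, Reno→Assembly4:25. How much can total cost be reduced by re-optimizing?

850

Current plan cost = 10·4 + 50·12 + 10·4 + 85·9 + 25·8 + 25·9 = 1870.
Optimal plan:
  Dover->Assembly3: 70 × 4 = 280
  Waco->Assembly1: 10 × 4 = 40
  Waco->Assembly2: 50 × 5 = 250
  Waco->Assembly4: 50 × 8 = 400
  Reno->Assembly3: 25 × 2 = 50
Optimal cost = 1020.
Saving = 1870 − 1020 = 850.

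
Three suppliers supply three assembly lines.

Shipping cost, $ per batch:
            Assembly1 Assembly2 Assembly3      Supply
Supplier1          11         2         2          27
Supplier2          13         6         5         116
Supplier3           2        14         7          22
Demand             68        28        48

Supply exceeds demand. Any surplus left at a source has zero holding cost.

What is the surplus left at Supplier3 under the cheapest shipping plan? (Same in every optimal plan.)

0

Minimum-cost shipments:
  Supplier1→Assembly2: 27 × $2 = $54
  Supplier2→Assembly1: 46 × $13 = $598
  Supplier2→Assembly2: 1 × $6 = $6
  Supplier2→Assembly3: 48 × $5 = $240
  Supplier3→Assembly1: 22 × $2 = $44
Total cost = $942.
Supplier3 ships 22 of its 22, leaving 0.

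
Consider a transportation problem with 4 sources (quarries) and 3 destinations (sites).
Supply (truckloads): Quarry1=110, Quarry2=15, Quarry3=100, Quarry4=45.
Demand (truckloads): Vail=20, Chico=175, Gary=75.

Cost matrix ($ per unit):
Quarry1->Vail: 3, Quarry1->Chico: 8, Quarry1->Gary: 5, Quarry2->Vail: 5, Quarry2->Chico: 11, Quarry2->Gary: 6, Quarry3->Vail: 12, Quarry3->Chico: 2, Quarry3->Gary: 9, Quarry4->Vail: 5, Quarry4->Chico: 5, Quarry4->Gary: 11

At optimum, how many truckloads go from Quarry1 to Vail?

Solving gives:
  Quarry1 to Vail: 20 truckloads
  Quarry1 to Chico: 30 truckloads
  Quarry1 to Gary: 60 truckloads
  Quarry2 to Gary: 15 truckloads
  Quarry3 to Chico: 100 truckloads
  Quarry4 to Chico: 45 truckloads
Total cost = $1115.
So Quarry1→Vail carries 20 truckloads.

20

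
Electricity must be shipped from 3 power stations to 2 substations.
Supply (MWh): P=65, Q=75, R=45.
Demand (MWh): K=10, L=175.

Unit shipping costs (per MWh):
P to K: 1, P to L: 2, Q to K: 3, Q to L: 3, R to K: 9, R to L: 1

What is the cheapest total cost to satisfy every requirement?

An optimal shipping plan:
  P→K: 10 × 1 = 10
  P→L: 55 × 2 = 110
  Q→L: 75 × 3 = 225
  R→L: 45 × 1 = 45
Total = 10 + 110 + 225 + 45 = 390.

390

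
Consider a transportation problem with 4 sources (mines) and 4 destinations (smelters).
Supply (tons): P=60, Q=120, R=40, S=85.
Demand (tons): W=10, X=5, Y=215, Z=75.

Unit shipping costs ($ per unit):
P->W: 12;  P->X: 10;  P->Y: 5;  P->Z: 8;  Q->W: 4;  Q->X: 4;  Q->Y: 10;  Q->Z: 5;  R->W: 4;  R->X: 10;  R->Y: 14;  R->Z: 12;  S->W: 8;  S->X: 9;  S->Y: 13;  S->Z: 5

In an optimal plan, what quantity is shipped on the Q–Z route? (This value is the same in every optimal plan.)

0

The minimum-cost plan:
  P to Y: 60 × $5 = $300
  Q to X: 5 × $4 = $20
  Q to Y: 115 × $10 = $1150
  R to W: 10 × $4 = $40
  R to Y: 30 × $14 = $420
  S to Y: 10 × $13 = $130
  S to Z: 75 × $5 = $375
Total cost = $2435.
The route Q→Z is not used.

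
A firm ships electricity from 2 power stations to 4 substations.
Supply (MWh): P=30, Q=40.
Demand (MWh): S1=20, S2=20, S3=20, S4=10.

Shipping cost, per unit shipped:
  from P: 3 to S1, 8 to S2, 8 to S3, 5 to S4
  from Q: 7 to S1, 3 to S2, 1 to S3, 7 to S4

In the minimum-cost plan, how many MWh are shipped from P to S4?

Optimal shipments:
  P–S1: 20 × 3 = 60
  P–S4: 10 × 5 = 50
  Q–S2: 20 × 3 = 60
  Q–S3: 20 × 1 = 20
Total cost = 190.
So P→S4 carries 10 MWh.

10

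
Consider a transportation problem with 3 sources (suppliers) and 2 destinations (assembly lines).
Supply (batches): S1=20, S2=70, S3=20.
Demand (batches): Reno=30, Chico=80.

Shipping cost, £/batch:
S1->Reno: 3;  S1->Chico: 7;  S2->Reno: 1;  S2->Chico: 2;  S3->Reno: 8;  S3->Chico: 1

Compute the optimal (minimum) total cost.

One minimum-cost allocation:
  S1->Reno: 20 × £3 = £60
  S2->Reno: 10 × £1 = £10
  S2->Chico: 60 × £2 = £120
  S3->Chico: 20 × £1 = £20
Total = 60 + 10 + 120 + 20 = £210.

210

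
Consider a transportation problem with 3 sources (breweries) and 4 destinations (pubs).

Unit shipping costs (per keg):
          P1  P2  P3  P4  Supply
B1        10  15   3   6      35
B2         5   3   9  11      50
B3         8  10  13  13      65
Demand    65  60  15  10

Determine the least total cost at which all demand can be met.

895

One minimum-cost allocation:
  B1→P1: 10 × 10 = 100
  B1→P3: 15 × 3 = 45
  B1→P4: 10 × 6 = 60
  B2→P2: 50 × 3 = 150
  B3→P1: 55 × 8 = 440
  B3→P2: 10 × 10 = 100
Total = 100 + 45 + 60 + 150 + 440 + 100 = 895.
(Supply check: B1 ships 35; B2 ships 50; B3 ships 65.)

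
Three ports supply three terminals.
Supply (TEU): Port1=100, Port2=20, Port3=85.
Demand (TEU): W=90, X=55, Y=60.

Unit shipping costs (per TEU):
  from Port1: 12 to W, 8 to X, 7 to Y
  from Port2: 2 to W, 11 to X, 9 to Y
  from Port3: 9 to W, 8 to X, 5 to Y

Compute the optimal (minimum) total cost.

1500

One minimum-cost allocation:
  Port1→X: 55 TEU
  Port1→Y: 45 TEU
  Port2→W: 20 TEU
  Port3→W: 70 TEU
  Port3→Y: 15 TEU
Total cost = 1500.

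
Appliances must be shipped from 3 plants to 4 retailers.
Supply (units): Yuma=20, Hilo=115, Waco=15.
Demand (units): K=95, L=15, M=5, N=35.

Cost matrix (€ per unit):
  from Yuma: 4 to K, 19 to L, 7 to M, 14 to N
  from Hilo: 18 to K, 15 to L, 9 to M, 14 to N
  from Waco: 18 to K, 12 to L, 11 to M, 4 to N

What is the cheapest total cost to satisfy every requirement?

Optimal allocation:
  Yuma->K: 20 units
  Hilo->K: 75 units
  Hilo->L: 15 units
  Hilo->M: 5 units
  Hilo->N: 20 units
  Waco->N: 15 units
Total cost = €2040.

2040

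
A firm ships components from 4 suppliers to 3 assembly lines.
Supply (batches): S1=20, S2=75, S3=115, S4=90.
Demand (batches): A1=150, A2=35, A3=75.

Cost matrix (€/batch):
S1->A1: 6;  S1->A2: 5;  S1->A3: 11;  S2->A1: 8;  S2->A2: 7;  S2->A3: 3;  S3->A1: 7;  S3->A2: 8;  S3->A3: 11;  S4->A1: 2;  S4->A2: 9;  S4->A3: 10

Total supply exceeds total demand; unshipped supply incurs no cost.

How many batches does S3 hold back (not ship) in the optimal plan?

40

Minimum-cost shipments:
  S1->A2: 20 × €5 = €100
  S2->A3: 75 × €3 = €225
  S3->A1: 60 × €7 = €420
  S3->A2: 15 × €8 = €120
  S4->A1: 90 × €2 = €180
Total cost = €1045.
S3 ships 75 of its 115, leaving 40.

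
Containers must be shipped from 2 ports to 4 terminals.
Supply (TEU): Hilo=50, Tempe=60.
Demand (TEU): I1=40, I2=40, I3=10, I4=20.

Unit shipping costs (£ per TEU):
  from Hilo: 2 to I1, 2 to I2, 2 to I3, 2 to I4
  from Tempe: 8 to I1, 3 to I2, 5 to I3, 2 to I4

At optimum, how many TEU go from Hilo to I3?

10

Solving gives:
  Hilo→I1: 40 × £2 = £80
  Hilo→I3: 10 × £2 = £20
  Tempe→I2: 40 × £3 = £120
  Tempe→I4: 20 × £2 = £40
Total cost = £260.
So Hilo→I3 carries 10 TEU.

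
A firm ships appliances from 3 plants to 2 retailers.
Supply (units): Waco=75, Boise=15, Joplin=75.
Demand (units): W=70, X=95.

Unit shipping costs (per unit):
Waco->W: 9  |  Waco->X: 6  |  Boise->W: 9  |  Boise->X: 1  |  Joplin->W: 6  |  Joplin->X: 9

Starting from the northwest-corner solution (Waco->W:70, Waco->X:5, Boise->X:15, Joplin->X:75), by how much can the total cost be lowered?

420

Current plan cost = 70·9 + 5·6 + 15·1 + 75·9 = 1350.
Optimal plan:
  Waco->X: 75 × 6 = 450
  Boise->X: 15 × 1 = 15
  Joplin->W: 70 × 6 = 420
  Joplin->X: 5 × 9 = 45
Optimal cost = 930.
Saving = 1350 − 930 = 420.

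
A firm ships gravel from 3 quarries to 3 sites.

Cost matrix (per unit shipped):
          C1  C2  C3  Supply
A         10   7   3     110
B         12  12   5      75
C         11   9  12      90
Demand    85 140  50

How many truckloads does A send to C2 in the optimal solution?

110

Solving gives:
  A–C2: 110 × 7 = 770
  B–C1: 25 × 12 = 300
  B–C3: 50 × 5 = 250
  C–C1: 60 × 11 = 660
  C–C2: 30 × 9 = 270
Total cost = 2250.
So A→C2 carries 110 truckloads.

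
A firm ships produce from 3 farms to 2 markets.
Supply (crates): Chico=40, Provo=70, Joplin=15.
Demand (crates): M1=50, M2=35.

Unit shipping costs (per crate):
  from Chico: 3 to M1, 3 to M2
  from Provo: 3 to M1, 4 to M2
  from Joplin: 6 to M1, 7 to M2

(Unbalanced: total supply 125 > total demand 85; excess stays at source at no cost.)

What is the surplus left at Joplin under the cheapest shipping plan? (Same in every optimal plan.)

An optimal plan:
  Chico→M2: 35 × 3 = 105
  Provo→M1: 50 × 3 = 150
Total cost = 255.
Joplin ships 0 of its 15, leaving 15.

15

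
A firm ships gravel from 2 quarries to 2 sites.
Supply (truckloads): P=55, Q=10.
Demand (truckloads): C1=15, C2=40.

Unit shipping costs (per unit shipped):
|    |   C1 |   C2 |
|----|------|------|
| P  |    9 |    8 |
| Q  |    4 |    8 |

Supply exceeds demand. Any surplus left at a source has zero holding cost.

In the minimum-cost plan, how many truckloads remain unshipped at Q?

An optimal plan:
  P->C1: 5 × 9 = 45
  P->C2: 40 × 8 = 320
  Q->C1: 10 × 4 = 40
Total cost = 405.
Q ships 10 of its 10, leaving 0.

0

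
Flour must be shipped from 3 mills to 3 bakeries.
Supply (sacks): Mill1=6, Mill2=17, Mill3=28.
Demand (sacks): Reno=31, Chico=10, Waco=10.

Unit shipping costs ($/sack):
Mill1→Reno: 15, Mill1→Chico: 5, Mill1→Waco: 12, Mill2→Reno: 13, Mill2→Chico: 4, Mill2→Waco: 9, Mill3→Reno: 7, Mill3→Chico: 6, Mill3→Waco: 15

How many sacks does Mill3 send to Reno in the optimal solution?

28

Solving gives:
  Mill1–Chico: 6 × $5 = $30
  Mill2–Reno: 3 × $13 = $39
  Mill2–Chico: 4 × $4 = $16
  Mill2–Waco: 10 × $9 = $90
  Mill3–Reno: 28 × $7 = $196
Total cost = $371.
So Mill3→Reno carries 28 sacks.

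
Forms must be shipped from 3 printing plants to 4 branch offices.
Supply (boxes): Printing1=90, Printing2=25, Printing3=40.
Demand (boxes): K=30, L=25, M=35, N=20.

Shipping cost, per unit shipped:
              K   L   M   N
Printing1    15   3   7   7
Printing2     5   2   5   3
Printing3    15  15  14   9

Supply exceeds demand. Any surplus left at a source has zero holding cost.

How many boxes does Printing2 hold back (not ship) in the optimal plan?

0

An optimal plan:
  Printing1–L: 25 × 3 = 75
  Printing1–M: 35 × 7 = 245
  Printing1–N: 20 × 7 = 140
  Printing2–K: 25 × 5 = 125
  Printing3–K: 5 × 15 = 75
Total cost = 660.
Printing2 ships 25 of its 25, leaving 0.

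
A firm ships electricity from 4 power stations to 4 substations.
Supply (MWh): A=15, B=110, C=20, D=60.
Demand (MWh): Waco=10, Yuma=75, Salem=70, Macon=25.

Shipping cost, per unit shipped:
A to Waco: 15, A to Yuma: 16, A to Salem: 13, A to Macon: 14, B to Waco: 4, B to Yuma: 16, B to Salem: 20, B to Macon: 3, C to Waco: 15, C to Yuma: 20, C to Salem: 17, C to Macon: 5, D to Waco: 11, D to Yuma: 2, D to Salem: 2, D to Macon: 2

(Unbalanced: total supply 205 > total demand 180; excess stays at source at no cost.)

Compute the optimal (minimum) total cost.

One minimum-cost allocation:
  A->Salem: 15 × 13 = 195
  B->Waco: 10 × 4 = 40
  B->Yuma: 70 × 16 = 1120
  B->Macon: 25 × 3 = 75
  D->Yuma: 5 × 2 = 10
  D->Salem: 55 × 2 = 110
Total = 195 + 40 + 1120 + 75 + 10 + 110 = 1550.

1550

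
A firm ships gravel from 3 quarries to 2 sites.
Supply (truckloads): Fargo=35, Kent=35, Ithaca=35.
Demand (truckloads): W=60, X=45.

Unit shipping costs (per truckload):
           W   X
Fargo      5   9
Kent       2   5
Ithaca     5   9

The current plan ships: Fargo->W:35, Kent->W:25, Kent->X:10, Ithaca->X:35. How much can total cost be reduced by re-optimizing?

25

Current plan cost = 35·5 + 25·2 + 10·5 + 35·9 = 590.
Optimal plan:
  Fargo->W: 35 × 5 = 175
  Kent->X: 35 × 5 = 175
  Ithaca->W: 25 × 5 = 125
  Ithaca->X: 10 × 9 = 90
Optimal cost = 565.
Saving = 590 − 565 = 25.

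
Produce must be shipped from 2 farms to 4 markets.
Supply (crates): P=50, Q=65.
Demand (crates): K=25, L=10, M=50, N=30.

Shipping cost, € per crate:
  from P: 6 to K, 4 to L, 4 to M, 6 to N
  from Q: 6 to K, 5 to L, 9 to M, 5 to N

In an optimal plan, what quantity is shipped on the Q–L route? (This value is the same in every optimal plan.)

Optimal shipments:
  P->M: 50 × €4 = €200
  Q->K: 25 × €6 = €150
  Q->L: 10 × €5 = €50
  Q->N: 30 × €5 = €150
Total cost = €550.
So Q→L carries 10 crates.

10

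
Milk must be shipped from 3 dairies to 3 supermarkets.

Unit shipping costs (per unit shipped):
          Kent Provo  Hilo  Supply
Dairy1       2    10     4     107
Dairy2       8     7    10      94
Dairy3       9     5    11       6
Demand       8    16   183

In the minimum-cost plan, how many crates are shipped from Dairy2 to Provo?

10

The minimum-cost plan:
  Dairy1 to Hilo: 107 crates
  Dairy2 to Kent: 8 crates
  Dairy2 to Provo: 10 crates
  Dairy2 to Hilo: 76 crates
  Dairy3 to Provo: 6 crates
Total cost = 1352.
So Dairy2→Provo carries 10 crates.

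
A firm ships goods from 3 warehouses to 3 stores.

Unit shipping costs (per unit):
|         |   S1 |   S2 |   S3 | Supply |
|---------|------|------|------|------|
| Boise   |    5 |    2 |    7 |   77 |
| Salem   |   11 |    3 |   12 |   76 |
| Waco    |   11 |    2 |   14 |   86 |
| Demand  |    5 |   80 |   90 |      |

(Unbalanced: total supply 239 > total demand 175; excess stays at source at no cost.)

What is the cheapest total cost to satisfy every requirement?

One minimum-cost allocation:
  Boise–S1: 5 × 5 = 25
  Boise–S3: 72 × 7 = 504
  Salem–S3: 18 × 12 = 216
  Waco–S2: 80 × 2 = 160
Total = 25 + 504 + 216 + 160 = 905.

905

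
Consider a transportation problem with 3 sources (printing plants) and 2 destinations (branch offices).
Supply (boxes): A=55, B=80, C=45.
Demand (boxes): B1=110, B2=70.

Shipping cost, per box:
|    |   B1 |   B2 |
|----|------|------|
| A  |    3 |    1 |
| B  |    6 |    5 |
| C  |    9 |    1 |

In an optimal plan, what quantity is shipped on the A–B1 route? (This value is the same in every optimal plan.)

Solving gives:
  A->B1: 30 × 3 = 90
  A->B2: 25 × 1 = 25
  B->B1: 80 × 6 = 480
  C->B2: 45 × 1 = 45
Total cost = 640.
So A→B1 carries 30 boxes.

30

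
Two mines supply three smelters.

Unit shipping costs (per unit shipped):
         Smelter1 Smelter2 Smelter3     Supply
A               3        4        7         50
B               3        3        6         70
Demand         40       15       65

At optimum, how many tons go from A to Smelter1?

Optimal shipments:
  A→Smelter1: 40 × 3 = 120
  A→Smelter3: 10 × 7 = 70
  B→Smelter2: 15 × 3 = 45
  B→Smelter3: 55 × 6 = 330
Total cost = 565.
So A→Smelter1 carries 40 tons.

40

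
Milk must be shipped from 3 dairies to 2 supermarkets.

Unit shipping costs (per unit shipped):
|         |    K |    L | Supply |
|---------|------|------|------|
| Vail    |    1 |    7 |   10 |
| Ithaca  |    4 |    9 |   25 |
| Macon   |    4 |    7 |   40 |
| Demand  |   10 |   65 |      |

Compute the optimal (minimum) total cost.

515

One minimum-cost allocation:
  Vail–K: 10 × 1 = 10
  Ithaca–L: 25 × 9 = 225
  Macon–L: 40 × 7 = 280
Total = 10 + 225 + 280 = 515.
(Supply check: Vail ships 10; Ithaca ships 25; Macon ships 40.)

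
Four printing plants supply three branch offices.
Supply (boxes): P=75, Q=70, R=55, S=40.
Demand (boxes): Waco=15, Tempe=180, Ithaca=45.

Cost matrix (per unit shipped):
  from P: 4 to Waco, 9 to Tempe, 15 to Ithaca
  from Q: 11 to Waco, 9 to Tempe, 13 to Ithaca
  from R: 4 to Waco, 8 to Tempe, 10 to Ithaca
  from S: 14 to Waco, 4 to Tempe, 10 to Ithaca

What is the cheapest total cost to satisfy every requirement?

1920

One minimum-cost allocation:
  P->Waco: 15 × 4 = 60
  P->Tempe: 60 × 9 = 540
  Q->Tempe: 70 × 9 = 630
  R->Tempe: 10 × 8 = 80
  R->Ithaca: 45 × 10 = 450
  S->Tempe: 40 × 4 = 160
Total = 60 + 540 + 630 + 80 + 450 + 160 = 1920.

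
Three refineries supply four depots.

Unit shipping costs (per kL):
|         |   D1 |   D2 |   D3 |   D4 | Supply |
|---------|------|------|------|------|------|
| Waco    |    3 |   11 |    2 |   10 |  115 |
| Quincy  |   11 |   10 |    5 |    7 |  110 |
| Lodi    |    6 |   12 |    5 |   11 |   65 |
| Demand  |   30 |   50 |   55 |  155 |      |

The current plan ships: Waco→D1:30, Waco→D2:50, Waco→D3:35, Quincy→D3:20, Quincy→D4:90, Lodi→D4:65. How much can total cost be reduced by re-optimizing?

120

Current plan cost = 30·3 + 50·11 + 35·2 + 20·5 + 90·7 + 65·11 = 2155.
Optimal plan:
  Waco to D1: 30 × 3 = 90
  Waco to D2: 30 × 11 = 330
  Waco to D3: 55 × 2 = 110
  Quincy to D4: 110 × 7 = 770
  Lodi to D2: 20 × 12 = 240
  Lodi to D4: 45 × 11 = 495
Optimal cost = 2035.
Saving = 2155 − 2035 = 120.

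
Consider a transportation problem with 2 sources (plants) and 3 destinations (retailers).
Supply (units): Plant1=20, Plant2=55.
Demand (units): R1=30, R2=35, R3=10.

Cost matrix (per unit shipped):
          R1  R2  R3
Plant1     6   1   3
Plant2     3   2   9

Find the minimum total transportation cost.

Optimal allocation:
  Plant1–R2: 10 × 1 = 10
  Plant1–R3: 10 × 3 = 30
  Plant2–R1: 30 × 3 = 90
  Plant2–R2: 25 × 2 = 50
Total = 10 + 30 + 90 + 50 = 180.

180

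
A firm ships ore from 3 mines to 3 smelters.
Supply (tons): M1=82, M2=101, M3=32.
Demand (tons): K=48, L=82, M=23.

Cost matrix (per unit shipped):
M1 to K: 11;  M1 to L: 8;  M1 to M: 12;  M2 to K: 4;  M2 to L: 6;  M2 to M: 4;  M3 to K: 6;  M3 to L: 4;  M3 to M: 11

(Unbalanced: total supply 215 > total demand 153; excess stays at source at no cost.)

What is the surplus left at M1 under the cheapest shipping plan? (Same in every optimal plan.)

62

An optimal plan:
  M1->L: 20 × 8 = 160
  M2->K: 48 × 4 = 192
  M2->L: 30 × 6 = 180
  M2->M: 23 × 4 = 92
  M3->L: 32 × 4 = 128
Total cost = 752.
M1 ships 20 of its 82, leaving 62.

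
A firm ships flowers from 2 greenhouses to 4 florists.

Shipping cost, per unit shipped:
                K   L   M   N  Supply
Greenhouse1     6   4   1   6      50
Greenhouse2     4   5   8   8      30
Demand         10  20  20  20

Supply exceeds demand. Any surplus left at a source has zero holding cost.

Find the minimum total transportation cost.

A cheapest plan:
  Greenhouse1->L: 10 × 4 = 40
  Greenhouse1->M: 20 × 1 = 20
  Greenhouse1->N: 20 × 6 = 120
  Greenhouse2->K: 10 × 4 = 40
  Greenhouse2->L: 10 × 5 = 50
Total = 40 + 20 + 120 + 40 + 50 = 270.
(Supply check: Greenhouse1 ships 50; Greenhouse2 ships 20.)

270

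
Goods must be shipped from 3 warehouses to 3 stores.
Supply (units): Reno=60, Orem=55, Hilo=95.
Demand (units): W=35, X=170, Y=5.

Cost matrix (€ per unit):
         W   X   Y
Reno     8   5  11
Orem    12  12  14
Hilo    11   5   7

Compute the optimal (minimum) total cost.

A cheapest plan:
  Reno–X: 60 × €5 = €300
  Orem–W: 35 × €12 = €420
  Orem–X: 15 × €12 = €180
  Orem–Y: 5 × €14 = €70
  Hilo–X: 95 × €5 = €475
Total = 300 + 420 + 180 + 70 + 475 = €1445.

1445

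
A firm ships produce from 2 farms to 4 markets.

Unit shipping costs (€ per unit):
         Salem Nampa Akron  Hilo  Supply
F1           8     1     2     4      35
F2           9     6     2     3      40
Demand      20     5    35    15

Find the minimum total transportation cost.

280

An optimal shipping plan:
  F1->Salem: 20 × €8 = €160
  F1->Nampa: 5 × €1 = €5
  F1->Akron: 10 × €2 = €20
  F2->Akron: 25 × €2 = €50
  F2->Hilo: 15 × €3 = €45
Total = 160 + 5 + 20 + 50 + 45 = €280.
(Supply check: F1 ships 35; F2 ships 40.)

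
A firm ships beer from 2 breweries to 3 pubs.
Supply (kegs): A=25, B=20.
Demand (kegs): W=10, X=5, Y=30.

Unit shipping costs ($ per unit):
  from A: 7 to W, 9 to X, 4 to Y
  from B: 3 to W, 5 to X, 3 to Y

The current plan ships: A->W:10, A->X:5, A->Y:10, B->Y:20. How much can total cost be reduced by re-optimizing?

Current plan cost = 10·7 + 5·9 + 10·4 + 20·3 = $215.
Optimal plan:
  A–Y: 25 × $4 = $100
  B–W: 10 × $3 = $30
  B–X: 5 × $5 = $25
  B–Y: 5 × $3 = $15
Optimal cost = $170.
Saving = 215 − 170 = $45.

45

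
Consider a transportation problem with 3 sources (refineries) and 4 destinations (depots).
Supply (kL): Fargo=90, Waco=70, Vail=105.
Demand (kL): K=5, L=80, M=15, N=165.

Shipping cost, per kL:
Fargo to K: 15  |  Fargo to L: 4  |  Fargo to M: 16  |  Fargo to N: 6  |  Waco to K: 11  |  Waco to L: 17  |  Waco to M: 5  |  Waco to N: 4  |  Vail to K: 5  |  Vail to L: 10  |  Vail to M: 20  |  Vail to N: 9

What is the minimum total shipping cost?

1600

A cheapest plan:
  Fargo→L: 80 × 4 = 320
  Fargo→N: 10 × 6 = 60
  Waco→M: 15 × 5 = 75
  Waco→N: 55 × 4 = 220
  Vail→K: 5 × 5 = 25
  Vail→N: 100 × 9 = 900
Total = 320 + 60 + 75 + 220 + 25 + 900 = 1600.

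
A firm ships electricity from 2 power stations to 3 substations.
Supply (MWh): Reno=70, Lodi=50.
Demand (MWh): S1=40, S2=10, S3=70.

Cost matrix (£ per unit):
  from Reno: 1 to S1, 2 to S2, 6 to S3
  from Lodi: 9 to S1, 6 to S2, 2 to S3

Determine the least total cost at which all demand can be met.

280

One minimum-cost allocation:
  Reno->S1: 40 × £1 = £40
  Reno->S2: 10 × £2 = £20
  Reno->S3: 20 × £6 = £120
  Lodi->S3: 50 × £2 = £100
Total = 40 + 20 + 120 + 100 = £280.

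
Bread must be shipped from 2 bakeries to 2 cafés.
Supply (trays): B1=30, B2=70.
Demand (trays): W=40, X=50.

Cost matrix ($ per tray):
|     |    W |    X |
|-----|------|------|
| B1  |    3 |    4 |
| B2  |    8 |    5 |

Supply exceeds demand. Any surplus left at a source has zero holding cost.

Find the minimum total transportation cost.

420

An optimal shipping plan:
  B1->W: 30 × $3 = $90
  B2->W: 10 × $8 = $80
  B2->X: 50 × $5 = $250
Total = 90 + 80 + 250 = $420.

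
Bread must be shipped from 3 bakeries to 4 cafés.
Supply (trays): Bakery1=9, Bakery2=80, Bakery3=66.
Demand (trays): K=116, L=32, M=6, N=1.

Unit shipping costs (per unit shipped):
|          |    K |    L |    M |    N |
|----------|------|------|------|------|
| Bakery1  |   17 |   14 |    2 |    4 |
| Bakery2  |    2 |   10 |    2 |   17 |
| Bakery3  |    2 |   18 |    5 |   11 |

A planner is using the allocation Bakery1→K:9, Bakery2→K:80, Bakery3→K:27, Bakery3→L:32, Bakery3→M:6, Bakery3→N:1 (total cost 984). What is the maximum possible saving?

408

Current plan cost = 9·17 + 80·2 + 27·2 + 32·18 + 6·5 + 1·11 = 984.
Optimal plan:
  Bakery1->L: 2 × 14 = 28
  Bakery1->M: 6 × 2 = 12
  Bakery1->N: 1 × 4 = 4
  Bakery2->K: 50 × 2 = 100
  Bakery2->L: 30 × 10 = 300
  Bakery3->K: 66 × 2 = 132
Optimal cost = 576.
Saving = 984 − 576 = 408.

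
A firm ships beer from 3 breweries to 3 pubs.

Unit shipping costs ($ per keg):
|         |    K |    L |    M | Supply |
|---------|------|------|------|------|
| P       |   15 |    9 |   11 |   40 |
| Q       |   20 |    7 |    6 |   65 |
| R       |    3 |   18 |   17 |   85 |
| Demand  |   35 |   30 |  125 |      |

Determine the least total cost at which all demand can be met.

One minimum-cost allocation:
  P→L: 30 × $9 = $270
  P→M: 10 × $11 = $110
  Q→M: 65 × $6 = $390
  R→K: 35 × $3 = $105
  R→M: 50 × $17 = $850
Total = 270 + 110 + 390 + 105 + 850 = $1725.
(Supply check: P ships 40; Q ships 65; R ships 85.)

1725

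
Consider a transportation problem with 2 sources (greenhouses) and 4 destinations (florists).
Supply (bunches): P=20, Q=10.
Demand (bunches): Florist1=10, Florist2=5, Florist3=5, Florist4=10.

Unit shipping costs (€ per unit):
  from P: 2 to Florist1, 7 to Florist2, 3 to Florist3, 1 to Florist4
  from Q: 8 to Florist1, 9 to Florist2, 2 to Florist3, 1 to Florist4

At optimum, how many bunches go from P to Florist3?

The minimum-cost plan:
  P→Florist1: 10 × €2 = €20
  P→Florist2: 5 × €7 = €35
  P→Florist4: 5 × €1 = €5
  Q→Florist3: 5 × €2 = €10
  Q→Florist4: 5 × €1 = €5
Total cost = €75.
The route P→Florist3 is not used.

0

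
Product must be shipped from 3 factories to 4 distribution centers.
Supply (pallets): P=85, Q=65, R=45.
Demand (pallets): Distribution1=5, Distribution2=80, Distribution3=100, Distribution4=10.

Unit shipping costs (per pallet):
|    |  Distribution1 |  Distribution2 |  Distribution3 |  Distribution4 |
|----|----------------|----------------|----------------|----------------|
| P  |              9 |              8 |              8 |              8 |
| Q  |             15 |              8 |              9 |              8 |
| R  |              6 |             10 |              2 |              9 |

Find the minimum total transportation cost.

1295

Optimal allocation:
  P–Distribution1: 5 pallets
  P–Distribution2: 25 pallets
  P–Distribution3: 55 pallets
  Q–Distribution2: 55 pallets
  Q–Distribution4: 10 pallets
  R–Distribution3: 45 pallets
Total cost = 1295.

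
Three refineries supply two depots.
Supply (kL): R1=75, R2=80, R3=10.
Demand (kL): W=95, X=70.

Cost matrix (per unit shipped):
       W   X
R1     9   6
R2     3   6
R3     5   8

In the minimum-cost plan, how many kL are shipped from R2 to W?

Solving gives:
  R1 to W: 5 × 9 = 45
  R1 to X: 70 × 6 = 420
  R2 to W: 80 × 3 = 240
  R3 to W: 10 × 5 = 50
Total cost = 755.
So R2→W carries 80 kL.

80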